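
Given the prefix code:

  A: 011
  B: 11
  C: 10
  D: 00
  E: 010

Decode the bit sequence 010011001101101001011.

Read left to right; each codeword is recognised as soon as it completes (prefix code):
  010→E | 011→A | 00→D | 11→B | 011→A | 010→E | 010→E | 11→B
Decoded message: EADBAEEB

EADBAEEB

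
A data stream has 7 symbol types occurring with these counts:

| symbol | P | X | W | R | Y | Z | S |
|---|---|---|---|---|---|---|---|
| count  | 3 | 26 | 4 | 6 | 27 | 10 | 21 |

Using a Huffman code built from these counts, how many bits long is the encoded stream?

237

Build the Huffman tree bottom-up:
P(3) + W(4) → 7
R(6) + 7 → 13
Z(10) + 13 → 23
S(21) + 23 → 44
X(26) + Y(27) → 53
44 + 53 → 97
Each symbol's bit-cost is frequency × depth; summing gives 237 bits (equivalently 7 + 13 + 23 + 44 + 53 + 97).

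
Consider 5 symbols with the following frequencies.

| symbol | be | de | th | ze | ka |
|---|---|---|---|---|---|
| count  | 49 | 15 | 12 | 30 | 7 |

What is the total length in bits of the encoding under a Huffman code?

Build the Huffman tree bottom-up:
ka(7) + th(12) → 19
de(15) + 19 → 34
ze(30) + 34 → 64
be(49) + 64 → 113
Total encoded bits = sum of merged weights = 19 + 34 + 64 + 113 = 230.

230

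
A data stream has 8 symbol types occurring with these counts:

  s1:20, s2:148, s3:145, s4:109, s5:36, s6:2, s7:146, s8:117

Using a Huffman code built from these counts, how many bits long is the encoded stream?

Merge the two smallest weights repeatedly:
s6(2) + s1(20) → 22
22 + s5(36) → 58
58 + s4(109) → 167
s8(117) + s3(145) → 262
s7(146) + s2(148) → 294
167 + 262 → 429
294 + 429 → 723
Total encoded bits = sum of merged weights = 22 + 58 + 167 + 262 + 294 + 429 + 723 = 1955.

1955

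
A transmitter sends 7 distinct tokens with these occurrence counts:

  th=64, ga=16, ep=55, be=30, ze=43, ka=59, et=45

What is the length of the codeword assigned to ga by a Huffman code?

Build the tree from the bottom:
combine ga(16), be(30) → 46
combine ze(43), et(45) → 88
combine 46, ep(55) → 101
combine ka(59), th(64) → 123
combine 88, 101 → 189
combine 123, 189 → 312
ga sits 4 levels below the root, so its codeword is 4 bits.

4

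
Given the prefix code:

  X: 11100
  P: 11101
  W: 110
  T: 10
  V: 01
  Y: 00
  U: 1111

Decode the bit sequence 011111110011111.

VUWVU

Read left to right; each codeword is recognised as soon as it completes (prefix code):
  01→V | 1111→U | 110→W | 01→V | 1111→U
Decoded message: VUWVU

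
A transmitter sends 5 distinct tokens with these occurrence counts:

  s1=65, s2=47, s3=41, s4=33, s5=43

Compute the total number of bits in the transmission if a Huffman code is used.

Build the Huffman tree bottom-up:
s4(33) + s3(41) → 74
s5(43) + s2(47) → 90
s1(65) + 74 → 139
90 + 139 → 229
Each symbol's bit-cost is frequency × depth; summing gives 532 bits (equivalently 74 + 90 + 139 + 229).

532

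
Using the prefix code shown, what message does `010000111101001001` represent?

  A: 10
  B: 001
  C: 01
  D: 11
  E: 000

CECDAACB

Read left to right; each codeword is recognised as soon as it completes (prefix code):
  01→C | 000→E | 01→C | 11→D | 10→A | 10→A | 01→C | 001→B
Decoded message: CECDAACB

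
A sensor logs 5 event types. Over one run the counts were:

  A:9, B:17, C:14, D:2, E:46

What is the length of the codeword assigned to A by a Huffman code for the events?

4

Build the tree from the bottom:
merge D(2) and A(9): 11
merge 11 and C(14): 25
merge B(17) and 25: 42
merge 42 and E(46): 88
A sits 4 levels below the root, so its codeword is 4 bits.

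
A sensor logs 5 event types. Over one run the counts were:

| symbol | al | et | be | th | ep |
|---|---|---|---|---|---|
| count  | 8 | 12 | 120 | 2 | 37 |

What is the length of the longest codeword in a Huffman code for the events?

4

Merge the two lowest-weight nodes at each step:
th(2) + al(8) → 10
10 + et(12) → 22
22 + ep(37) → 59
59 + be(120) → 179
Maximum depth reached is 4.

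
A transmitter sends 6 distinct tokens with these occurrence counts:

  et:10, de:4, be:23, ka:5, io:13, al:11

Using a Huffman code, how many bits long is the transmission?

160

Greedily combine the two least-frequent nodes:
de(4) + ka(5) → 9
9 + et(10) → 19
al(11) + io(13) → 24
19 + be(23) → 42
24 + 42 → 66
Each symbol's bit-cost is frequency × depth; summing gives 160 bits (equivalently 9 + 19 + 24 + 42 + 66).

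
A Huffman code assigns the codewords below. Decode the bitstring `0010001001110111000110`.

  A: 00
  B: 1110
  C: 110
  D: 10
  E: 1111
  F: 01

ADADFCBAC

Read left to right; each codeword is recognised as soon as it completes (prefix code):
  00→A | 10→D | 00→A | 10→D | 01→F | 110→C | 1110→B | 00→A | 110→C
Decoded message: ADADFCBAC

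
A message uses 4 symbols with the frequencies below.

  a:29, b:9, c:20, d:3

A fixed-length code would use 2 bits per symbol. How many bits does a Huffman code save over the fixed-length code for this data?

Fixed-length: 2 bits × 61 symbols = 122 bits.
Huffman merges:
combine d(3), b(9) → 12
combine 12, c(20) → 32
combine a(29), 32 → 61
Huffman total = 12 + 32 + 61 = 105 bits.
Saving = 122 − 105 = 17 bits.

17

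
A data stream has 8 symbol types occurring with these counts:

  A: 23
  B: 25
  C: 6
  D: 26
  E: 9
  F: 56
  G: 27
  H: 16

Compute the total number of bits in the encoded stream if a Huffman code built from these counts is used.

523

Greedily combine the two least-frequent nodes:
merge C(6) and E(9): 15
merge 15 and H(16): 31
merge A(23) and B(25): 48
merge D(26) and G(27): 53
merge 31 and 48: 79
merge 53 and F(56): 109
merge 79 and 109: 188
Each symbol's bit-cost is frequency × depth; summing gives 523 bits (equivalently 15 + 31 + 48 + 53 + 79 + 109 + 188).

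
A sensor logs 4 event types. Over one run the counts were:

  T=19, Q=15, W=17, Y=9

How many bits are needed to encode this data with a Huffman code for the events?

Build the Huffman tree bottom-up:
combine Y(9), Q(15) → 24
combine W(17), T(19) → 36
combine 24, 36 → 60
Each symbol's bit-cost is frequency × depth; summing gives 120 bits (equivalently 24 + 36 + 60).

120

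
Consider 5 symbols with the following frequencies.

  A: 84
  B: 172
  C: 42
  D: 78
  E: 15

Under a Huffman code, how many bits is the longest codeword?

4

Merge the two lowest-weight nodes at each step:
combine E(15), C(42) → 57
combine 57, D(78) → 135
combine A(84), 135 → 219
combine B(172), 219 → 391
The first pair merged (E, C) ends up deepest, at depth 4.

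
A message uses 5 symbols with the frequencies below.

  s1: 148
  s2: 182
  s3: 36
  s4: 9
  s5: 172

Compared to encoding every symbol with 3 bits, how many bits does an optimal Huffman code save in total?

502

Fixed-length: 3 bits × 547 symbols = 1641 bits.
Huffman merges:
combine s4(9), s3(36) → 45
combine 45, s1(148) → 193
combine s5(172), s2(182) → 354
combine 193, 354 → 547
Huffman total = 45 + 193 + 354 + 547 = 1139 bits.
Saving = 1641 − 1139 = 502 bits.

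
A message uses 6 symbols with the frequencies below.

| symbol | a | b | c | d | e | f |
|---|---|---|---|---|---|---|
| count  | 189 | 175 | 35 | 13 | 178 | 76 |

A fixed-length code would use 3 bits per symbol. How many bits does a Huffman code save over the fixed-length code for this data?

Fixed-length: 3 bits × 666 symbols = 1998 bits.
Huffman merges:
combine d(13), c(35) → 48
combine 48, f(76) → 124
combine 124, b(175) → 299
combine e(178), a(189) → 367
combine 299, 367 → 666
Huffman total = 48 + 124 + 299 + 367 + 666 = 1504 bits.
Saving = 1998 − 1504 = 494 bits.

494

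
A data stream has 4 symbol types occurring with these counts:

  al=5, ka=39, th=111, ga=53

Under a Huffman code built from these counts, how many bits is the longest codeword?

3

Merge the two lowest-weight nodes at each step:
merge al(5) and ka(39): 44
merge 44 and ga(53): 97
merge 97 and th(111): 208
The first pair merged (al, ka) ends up deepest, at depth 3.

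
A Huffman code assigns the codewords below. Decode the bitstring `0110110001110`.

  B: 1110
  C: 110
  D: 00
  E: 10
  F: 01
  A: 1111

Read left to right; each codeword is recognised as soon as it completes (prefix code):
  01→F | 10→E | 110→C | 00→D | 1110→B
Decoded message: FECDB

FECDB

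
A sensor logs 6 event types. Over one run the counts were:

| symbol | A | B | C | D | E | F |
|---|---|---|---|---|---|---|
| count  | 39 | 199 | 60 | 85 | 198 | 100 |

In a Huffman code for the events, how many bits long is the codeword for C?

Repeatedly merge the two smallest:
merge A(39) and C(60): 99
merge D(85) and 99: 184
merge F(100) and 184: 284
merge E(198) and B(199): 397
merge 284 and 397: 681
The subtree containing C is merged 4 times, so code length = 4.

4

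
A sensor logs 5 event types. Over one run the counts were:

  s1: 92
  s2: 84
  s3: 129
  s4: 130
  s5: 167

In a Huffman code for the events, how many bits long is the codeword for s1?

Huffman merges, smallest pair first:
merge s2(84) and s1(92): 176
merge s3(129) and s4(130): 259
merge s5(167) and 176: 343
merge 259 and 343: 602
s1's leaf is at depth 3, giving a 3-bit codeword.

3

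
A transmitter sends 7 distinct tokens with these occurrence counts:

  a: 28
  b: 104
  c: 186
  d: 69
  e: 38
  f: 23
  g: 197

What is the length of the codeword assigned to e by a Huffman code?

Huffman merges, smallest pair first:
f(23) + a(28) → 51
e(38) + 51 → 89
d(69) + 89 → 158
b(104) + 158 → 262
c(186) + g(197) → 383
262 + 383 → 645
e sits 4 levels below the root, so its codeword is 4 bits.

4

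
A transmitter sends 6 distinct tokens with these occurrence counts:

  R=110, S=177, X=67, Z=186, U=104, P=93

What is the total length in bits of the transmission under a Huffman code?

Merge the two smallest weights repeatedly:
X(67) + P(93) → 160
U(104) + R(110) → 214
160 + S(177) → 337
Z(186) + 214 → 400
337 + 400 → 737
Total encoded bits = sum of merged weights = 160 + 214 + 337 + 400 + 737 = 1848.

1848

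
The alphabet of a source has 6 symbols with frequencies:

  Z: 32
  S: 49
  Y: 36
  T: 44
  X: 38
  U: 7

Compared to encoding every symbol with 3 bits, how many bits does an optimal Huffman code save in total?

93

Fixed-length: 3 bits × 206 symbols = 618 bits.
Huffman merges:
U(7) + Z(32) → 39
Y(36) + X(38) → 74
39 + T(44) → 83
S(49) + 74 → 123
83 + 123 → 206
Huffman total = 39 + 74 + 83 + 123 + 206 = 525 bits.
Saving = 618 − 525 = 93 bits.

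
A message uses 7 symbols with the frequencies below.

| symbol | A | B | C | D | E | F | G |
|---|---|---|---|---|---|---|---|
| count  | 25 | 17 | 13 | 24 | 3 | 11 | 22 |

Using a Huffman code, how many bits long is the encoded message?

310

Build the Huffman tree bottom-up:
combine E(3), F(11) → 14
combine C(13), 14 → 27
combine B(17), G(22) → 39
combine D(24), A(25) → 49
combine 27, 39 → 66
combine 49, 66 → 115
Total encoded bits = sum of merged weights = 14 + 27 + 39 + 49 + 66 + 115 = 310.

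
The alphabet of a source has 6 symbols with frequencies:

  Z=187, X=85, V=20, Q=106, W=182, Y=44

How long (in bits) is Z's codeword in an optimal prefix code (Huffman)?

Repeatedly merge the two smallest:
merge V(20) and Y(44): 64
merge 64 and X(85): 149
merge Q(106) and 149: 255
merge W(182) and Z(187): 369
merge 255 and 369: 624
The subtree containing Z is merged 2 times, so code length = 2.

2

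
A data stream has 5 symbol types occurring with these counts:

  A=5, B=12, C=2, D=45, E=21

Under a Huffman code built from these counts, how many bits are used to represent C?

4

Huffman merges, smallest pair first:
C(2) + A(5) → 7
7 + B(12) → 19
19 + E(21) → 40
40 + D(45) → 85
C sits 4 levels below the root, so its codeword is 4 bits.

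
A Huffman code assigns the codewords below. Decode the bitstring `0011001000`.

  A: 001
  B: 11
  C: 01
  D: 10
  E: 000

Read left to right; each codeword is recognised as soon as it completes (prefix code):
  001→A | 10→D | 01→C | 000→E
Decoded message: ADCE

ADCE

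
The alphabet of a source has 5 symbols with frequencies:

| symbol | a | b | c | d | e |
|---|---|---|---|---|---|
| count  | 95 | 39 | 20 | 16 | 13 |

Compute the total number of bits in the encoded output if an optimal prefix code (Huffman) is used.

349

Greedily combine the two least-frequent nodes:
e(13) + d(16) → 29
c(20) + 29 → 49
b(39) + 49 → 88
88 + a(95) → 183
The encoded length is the sum of every internal node's weight: 29 + 49 + 88 + 183 = 349 bits.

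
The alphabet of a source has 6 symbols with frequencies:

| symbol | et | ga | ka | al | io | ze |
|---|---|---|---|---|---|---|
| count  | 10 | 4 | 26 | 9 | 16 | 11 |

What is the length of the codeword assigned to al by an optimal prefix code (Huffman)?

Huffman merges, smallest pair first:
combine ga(4), al(9) → 13
combine et(10), ze(11) → 21
combine 13, io(16) → 29
combine 21, ka(26) → 47
combine 29, 47 → 76
The subtree containing al is merged 3 times, so code length = 3.

3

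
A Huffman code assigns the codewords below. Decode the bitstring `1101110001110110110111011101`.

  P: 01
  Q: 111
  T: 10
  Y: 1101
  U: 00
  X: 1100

YXPYTYYY

Read left to right; each codeword is recognised as soon as it completes (prefix code):
  1101→Y | 1100→X | 01→P | 1101→Y | 10→T | 1101→Y | 1101→Y | 1101→Y
Decoded message: YXPYTYYY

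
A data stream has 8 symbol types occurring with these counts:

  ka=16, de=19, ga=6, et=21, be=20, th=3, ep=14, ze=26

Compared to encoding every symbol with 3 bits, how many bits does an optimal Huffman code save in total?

17

Fixed-length: 3 bits × 125 symbols = 375 bits.
Huffman merges:
th(3) + ga(6) → 9
9 + ep(14) → 23
ka(16) + de(19) → 35
be(20) + et(21) → 41
23 + ze(26) → 49
35 + 41 → 76
49 + 76 → 125
Huffman total = 9 + 23 + 35 + 41 + 49 + 76 + 125 = 358 bits.
Saving = 375 − 358 = 17 bits.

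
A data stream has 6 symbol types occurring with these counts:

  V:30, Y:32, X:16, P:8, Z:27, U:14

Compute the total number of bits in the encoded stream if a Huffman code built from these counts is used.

314

Greedily combine the two least-frequent nodes:
merge P(8) and U(14): 22
merge X(16) and 22: 38
merge Z(27) and V(30): 57
merge Y(32) and 38: 70
merge 57 and 70: 127
Total encoded bits = sum of merged weights = 22 + 38 + 57 + 70 + 127 = 314.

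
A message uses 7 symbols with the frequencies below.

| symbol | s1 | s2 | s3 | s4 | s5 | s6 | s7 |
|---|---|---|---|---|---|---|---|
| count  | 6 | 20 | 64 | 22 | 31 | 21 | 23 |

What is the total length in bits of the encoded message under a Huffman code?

Build the Huffman tree bottom-up:
merge s1(6) and s2(20): 26
merge s6(21) and s4(22): 43
merge s7(23) and 26: 49
merge s5(31) and 43: 74
merge 49 and s3(64): 113
merge 74 and 113: 187
Each symbol's bit-cost is frequency × depth; summing gives 492 bits (equivalently 26 + 43 + 49 + 74 + 113 + 187).

492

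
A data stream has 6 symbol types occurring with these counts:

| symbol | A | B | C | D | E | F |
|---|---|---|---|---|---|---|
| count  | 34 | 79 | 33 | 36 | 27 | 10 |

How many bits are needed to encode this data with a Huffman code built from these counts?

Build the Huffman tree bottom-up:
F(10) + E(27) → 37
C(33) + A(34) → 67
D(36) + 37 → 73
67 + 73 → 140
B(79) + 140 → 219
Each symbol's bit-cost is frequency × depth; summing gives 536 bits (equivalently 37 + 67 + 73 + 140 + 219).

536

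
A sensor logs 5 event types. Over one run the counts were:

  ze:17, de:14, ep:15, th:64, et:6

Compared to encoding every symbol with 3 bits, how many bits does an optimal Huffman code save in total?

Fixed-length: 3 bits × 116 symbols = 348 bits.
Huffman merges:
combine et(6), de(14) → 20
combine ep(15), ze(17) → 32
combine 20, 32 → 52
combine 52, th(64) → 116
Huffman total = 20 + 32 + 52 + 116 = 220 bits.
Saving = 348 − 220 = 128 bits.

128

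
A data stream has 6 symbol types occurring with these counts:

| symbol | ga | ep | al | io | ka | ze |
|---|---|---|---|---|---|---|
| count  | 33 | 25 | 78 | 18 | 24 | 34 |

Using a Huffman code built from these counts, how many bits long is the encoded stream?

522

Merge the two smallest weights repeatedly:
io(18) + ka(24) → 42
ep(25) + ga(33) → 58
ze(34) + 42 → 76
58 + 76 → 134
al(78) + 134 → 212
The encoded length is the sum of every internal node's weight: 42 + 58 + 76 + 134 + 212 = 522 bits.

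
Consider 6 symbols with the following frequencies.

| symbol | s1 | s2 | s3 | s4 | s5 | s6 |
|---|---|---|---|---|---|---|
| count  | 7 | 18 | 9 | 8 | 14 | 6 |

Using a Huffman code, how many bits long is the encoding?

154

Build the Huffman tree bottom-up:
s6(6) + s1(7) → 13
s4(8) + s3(9) → 17
13 + s5(14) → 27
17 + s2(18) → 35
27 + 35 → 62
The encoded length is the sum of every internal node's weight: 13 + 17 + 27 + 35 + 62 = 154 bits.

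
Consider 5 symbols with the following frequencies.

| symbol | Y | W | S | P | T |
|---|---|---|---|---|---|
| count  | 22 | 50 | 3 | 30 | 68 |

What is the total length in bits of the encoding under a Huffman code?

358

Build the Huffman tree bottom-up:
S(3) + Y(22) → 25
25 + P(30) → 55
W(50) + 55 → 105
T(68) + 105 → 173
The encoded length is the sum of every internal node's weight: 25 + 55 + 105 + 173 = 358 bits.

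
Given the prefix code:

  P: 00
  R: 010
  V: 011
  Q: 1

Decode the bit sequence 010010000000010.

Read left to right; each codeword is recognised as soon as it completes (prefix code):
  010→R | 010→R | 00→P | 00→P | 00→P | 010→R
Decoded message: RRPPPR

RRPPPR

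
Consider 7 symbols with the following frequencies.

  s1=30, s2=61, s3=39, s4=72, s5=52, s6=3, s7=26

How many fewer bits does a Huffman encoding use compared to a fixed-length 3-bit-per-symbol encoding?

104

Fixed-length: 3 bits × 283 symbols = 849 bits.
Huffman merges:
combine s6(3), s7(26) → 29
combine 29, s1(30) → 59
combine s3(39), s5(52) → 91
combine 59, s2(61) → 120
combine s4(72), 91 → 163
combine 120, 163 → 283
Huffman total = 29 + 59 + 91 + 120 + 163 + 283 = 745 bits.
Saving = 849 − 745 = 104 bits.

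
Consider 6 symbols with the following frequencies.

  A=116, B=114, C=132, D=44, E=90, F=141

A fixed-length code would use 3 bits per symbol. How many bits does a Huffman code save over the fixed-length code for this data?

273

Fixed-length: 3 bits × 637 symbols = 1911 bits.
Huffman merges:
combine D(44), E(90) → 134
combine B(114), A(116) → 230
combine C(132), 134 → 266
combine F(141), 230 → 371
combine 266, 371 → 637
Huffman total = 134 + 230 + 266 + 371 + 637 = 1638 bits.
Saving = 1911 − 1638 = 273 bits.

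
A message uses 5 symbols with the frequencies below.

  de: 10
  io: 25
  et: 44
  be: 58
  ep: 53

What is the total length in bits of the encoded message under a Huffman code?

415

Greedily combine the two least-frequent nodes:
de(10) + io(25) → 35
35 + et(44) → 79
ep(53) + be(58) → 111
79 + 111 → 190
Total encoded bits = sum of merged weights = 35 + 79 + 111 + 190 = 415.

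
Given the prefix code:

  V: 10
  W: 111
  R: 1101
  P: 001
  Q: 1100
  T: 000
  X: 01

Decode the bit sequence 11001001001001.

QVXPP

Read left to right; each codeword is recognised as soon as it completes (prefix code):
  1100→Q | 10→V | 01→X | 001→P | 001→P
Decoded message: QVXPP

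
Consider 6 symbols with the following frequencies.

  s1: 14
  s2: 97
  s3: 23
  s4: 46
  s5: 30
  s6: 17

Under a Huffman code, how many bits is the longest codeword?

4

Merge the two lowest-weight nodes at each step:
merge s1(14) and s6(17): 31
merge s3(23) and s5(30): 53
merge 31 and s4(46): 77
merge 53 and 77: 130
merge s2(97) and 130: 227
Maximum depth reached is 4.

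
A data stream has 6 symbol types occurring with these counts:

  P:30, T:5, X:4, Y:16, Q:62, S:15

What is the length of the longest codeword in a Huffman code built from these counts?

5

Merge the two lowest-weight nodes at each step:
merge X(4) and T(5): 9
merge 9 and S(15): 24
merge Y(16) and 24: 40
merge P(30) and 40: 70
merge Q(62) and 70: 132
The rarest symbols sit at the bottom; the longest codeword is 5 bits.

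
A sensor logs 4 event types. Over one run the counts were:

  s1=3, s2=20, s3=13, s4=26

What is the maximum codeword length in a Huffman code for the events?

3

Merge the two lowest-weight nodes at each step:
combine s1(3), s3(13) → 16
combine 16, s2(20) → 36
combine s4(26), 36 → 62
The rarest symbols sit at the bottom; the longest codeword is 3 bits.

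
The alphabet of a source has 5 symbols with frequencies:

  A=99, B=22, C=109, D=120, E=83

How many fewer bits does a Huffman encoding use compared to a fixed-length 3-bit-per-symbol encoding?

Fixed-length: 3 bits × 433 symbols = 1299 bits.
Huffman merges:
combine B(22), E(83) → 105
combine A(99), 105 → 204
combine C(109), D(120) → 229
combine 204, 229 → 433
Huffman total = 105 + 204 + 229 + 433 = 971 bits.
Saving = 1299 − 971 = 328 bits.

328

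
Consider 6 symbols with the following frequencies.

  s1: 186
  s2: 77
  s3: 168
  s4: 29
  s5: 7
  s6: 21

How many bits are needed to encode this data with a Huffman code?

1009

Merge the two smallest weights repeatedly:
combine s5(7), s6(21) → 28
combine 28, s4(29) → 57
combine 57, s2(77) → 134
combine 134, s3(168) → 302
combine s1(186), 302 → 488
The encoded length is the sum of every internal node's weight: 28 + 57 + 134 + 302 + 488 = 1009 bits.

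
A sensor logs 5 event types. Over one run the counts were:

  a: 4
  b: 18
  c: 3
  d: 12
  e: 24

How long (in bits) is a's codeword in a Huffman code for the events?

Build the tree from the bottom:
combine c(3), a(4) → 7
combine 7, d(12) → 19
combine b(18), 19 → 37
combine e(24), 37 → 61
a's leaf is at depth 4, giving a 4-bit codeword.

4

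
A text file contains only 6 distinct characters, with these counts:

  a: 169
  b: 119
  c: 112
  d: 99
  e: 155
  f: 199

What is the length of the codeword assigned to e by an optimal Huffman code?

3

Huffman merges, smallest pair first:
combine d(99), c(112) → 211
combine b(119), e(155) → 274
combine a(169), f(199) → 368
combine 211, 274 → 485
combine 368, 485 → 853
The subtree containing e is merged 3 times, so code length = 3.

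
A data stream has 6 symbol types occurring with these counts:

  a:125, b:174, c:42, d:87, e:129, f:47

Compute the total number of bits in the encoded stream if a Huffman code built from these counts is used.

Build the Huffman tree bottom-up:
c(42) + f(47) → 89
d(87) + 89 → 176
a(125) + e(129) → 254
b(174) + 176 → 350
254 + 350 → 604
The encoded length is the sum of every internal node's weight: 89 + 176 + 254 + 350 + 604 = 1473 bits.

1473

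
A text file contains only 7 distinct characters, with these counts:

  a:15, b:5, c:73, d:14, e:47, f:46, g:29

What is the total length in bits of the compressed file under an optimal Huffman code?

574

Merge the two smallest weights repeatedly:
combine b(5), d(14) → 19
combine a(15), 19 → 34
combine g(29), 34 → 63
combine f(46), e(47) → 93
combine 63, c(73) → 136
combine 93, 136 → 229
Each symbol's bit-cost is frequency × depth; summing gives 574 bits (equivalently 19 + 34 + 63 + 93 + 136 + 229).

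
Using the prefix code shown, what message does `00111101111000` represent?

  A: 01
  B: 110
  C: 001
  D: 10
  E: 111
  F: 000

Read left to right; each codeword is recognised as soon as it completes (prefix code):
  001→C | 111→E | 01→A | 111→E | 000→F
Decoded message: CEAEF

CEAEF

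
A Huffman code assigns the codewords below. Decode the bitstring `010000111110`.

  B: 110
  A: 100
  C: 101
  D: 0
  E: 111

DADDEB

Read left to right; each codeword is recognised as soon as it completes (prefix code):
  0→D | 100→A | 0→D | 0→D | 111→E | 110→B
Decoded message: DADDEB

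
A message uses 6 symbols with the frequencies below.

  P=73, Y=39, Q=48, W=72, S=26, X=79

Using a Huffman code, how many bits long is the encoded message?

852

Greedily combine the two least-frequent nodes:
combine S(26), Y(39) → 65
combine Q(48), 65 → 113
combine W(72), P(73) → 145
combine X(79), 113 → 192
combine 145, 192 → 337
Total encoded bits = sum of merged weights = 65 + 113 + 145 + 192 + 337 = 852.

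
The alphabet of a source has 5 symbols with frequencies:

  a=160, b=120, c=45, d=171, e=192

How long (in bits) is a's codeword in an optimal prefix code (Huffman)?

2

Huffman merges, smallest pair first:
merge c(45) and b(120): 165
merge a(160) and 165: 325
merge d(171) and e(192): 363
merge 325 and 363: 688
a's leaf is at depth 2, giving a 2-bit codeword.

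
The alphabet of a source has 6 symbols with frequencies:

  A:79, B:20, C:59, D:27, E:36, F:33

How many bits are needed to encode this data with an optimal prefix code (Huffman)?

Greedily combine the two least-frequent nodes:
B(20) + D(27) → 47
F(33) + E(36) → 69
47 + C(59) → 106
69 + A(79) → 148
106 + 148 → 254
The encoded length is the sum of every internal node's weight: 47 + 69 + 106 + 148 + 254 = 624 bits.

624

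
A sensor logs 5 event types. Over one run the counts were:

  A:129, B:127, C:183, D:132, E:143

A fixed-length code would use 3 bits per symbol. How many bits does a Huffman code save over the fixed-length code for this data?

Fixed-length: 3 bits × 714 symbols = 2142 bits.
Huffman merges:
merge B(127) and A(129): 256
merge D(132) and E(143): 275
merge C(183) and 256: 439
merge 275 and 439: 714
Huffman total = 256 + 275 + 439 + 714 = 1684 bits.
Saving = 2142 − 1684 = 458 bits.

458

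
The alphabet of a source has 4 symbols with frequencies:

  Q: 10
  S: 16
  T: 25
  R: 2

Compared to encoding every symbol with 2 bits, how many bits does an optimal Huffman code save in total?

13

Fixed-length: 2 bits × 53 symbols = 106 bits.
Huffman merges:
R(2) + Q(10) → 12
12 + S(16) → 28
T(25) + 28 → 53
Huffman total = 12 + 28 + 53 = 93 bits.
Saving = 106 − 93 = 13 bits.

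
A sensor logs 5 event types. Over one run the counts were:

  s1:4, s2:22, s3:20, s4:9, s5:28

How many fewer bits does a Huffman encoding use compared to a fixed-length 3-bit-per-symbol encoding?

70

Fixed-length: 3 bits × 83 symbols = 249 bits.
Huffman merges:
merge s1(4) and s4(9): 13
merge 13 and s3(20): 33
merge s2(22) and s5(28): 50
merge 33 and 50: 83
Huffman total = 13 + 33 + 50 + 83 = 179 bits.
Saving = 249 − 179 = 70 bits.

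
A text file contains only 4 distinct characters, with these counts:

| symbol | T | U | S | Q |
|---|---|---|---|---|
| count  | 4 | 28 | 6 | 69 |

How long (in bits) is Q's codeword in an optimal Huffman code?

Repeatedly merge the two smallest:
combine T(4), S(6) → 10
combine 10, U(28) → 38
combine 38, Q(69) → 107
Q sits one level below the root: a 1-bit codeword.

1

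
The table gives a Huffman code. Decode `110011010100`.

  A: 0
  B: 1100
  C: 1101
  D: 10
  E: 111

Read left to right; each codeword is recognised as soon as it completes (prefix code):
  1100→B | 1101→C | 0→A | 10→D | 0→A
Decoded message: BCADA

BCADA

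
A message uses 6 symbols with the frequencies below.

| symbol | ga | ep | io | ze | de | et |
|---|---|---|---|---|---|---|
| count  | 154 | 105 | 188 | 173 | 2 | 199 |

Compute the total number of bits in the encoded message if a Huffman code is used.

2010

Greedily combine the two least-frequent nodes:
de(2) + ep(105) → 107
107 + ga(154) → 261
ze(173) + io(188) → 361
et(199) + 261 → 460
361 + 460 → 821
The encoded length is the sum of every internal node's weight: 107 + 261 + 361 + 460 + 821 = 2010 bits.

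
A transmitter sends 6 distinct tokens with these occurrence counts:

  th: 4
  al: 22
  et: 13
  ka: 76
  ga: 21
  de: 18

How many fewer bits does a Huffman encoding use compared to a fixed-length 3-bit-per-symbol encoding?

135

Fixed-length: 3 bits × 154 symbols = 462 bits.
Huffman merges:
combine th(4), et(13) → 17
combine 17, de(18) → 35
combine ga(21), al(22) → 43
combine 35, 43 → 78
combine ka(76), 78 → 154
Huffman total = 17 + 35 + 43 + 78 + 154 = 327 bits.
Saving = 462 − 327 = 135 bits.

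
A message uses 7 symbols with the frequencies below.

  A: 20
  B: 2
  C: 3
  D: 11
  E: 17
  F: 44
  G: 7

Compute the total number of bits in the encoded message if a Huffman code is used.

241

Build the Huffman tree bottom-up:
merge B(2) and C(3): 5
merge 5 and G(7): 12
merge D(11) and 12: 23
merge E(17) and A(20): 37
merge 23 and 37: 60
merge F(44) and 60: 104
The encoded length is the sum of every internal node's weight: 5 + 12 + 23 + 37 + 60 + 104 = 241 bits.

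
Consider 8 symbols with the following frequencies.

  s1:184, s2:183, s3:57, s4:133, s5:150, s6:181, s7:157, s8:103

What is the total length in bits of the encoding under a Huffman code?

3420

Greedily combine the two least-frequent nodes:
combine s3(57), s8(103) → 160
combine s4(133), s5(150) → 283
combine s7(157), 160 → 317
combine s6(181), s2(183) → 364
combine s1(184), 283 → 467
combine 317, 364 → 681
combine 467, 681 → 1148
Total encoded bits = sum of merged weights = 160 + 283 + 317 + 364 + 467 + 681 + 1148 = 3420.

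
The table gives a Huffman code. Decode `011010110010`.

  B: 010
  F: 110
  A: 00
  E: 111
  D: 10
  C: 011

Read left to right; each codeword is recognised as soon as it completes (prefix code):
  011→C | 010→B | 110→F | 010→B
Decoded message: CBFB

CBFB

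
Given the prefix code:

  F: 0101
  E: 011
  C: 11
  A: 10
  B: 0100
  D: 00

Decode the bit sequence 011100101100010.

EAFADA

Read left to right; each codeword is recognised as soon as it completes (prefix code):
  011→E | 10→A | 0101→F | 10→A | 00→D | 10→A
Decoded message: EAFADA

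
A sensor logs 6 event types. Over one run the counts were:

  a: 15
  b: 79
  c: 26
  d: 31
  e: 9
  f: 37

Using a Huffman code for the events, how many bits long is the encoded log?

Build the Huffman tree bottom-up:
merge e(9) and a(15): 24
merge 24 and c(26): 50
merge d(31) and f(37): 68
merge 50 and 68: 118
merge b(79) and 118: 197
Total encoded bits = sum of merged weights = 24 + 50 + 68 + 118 + 197 = 457.

457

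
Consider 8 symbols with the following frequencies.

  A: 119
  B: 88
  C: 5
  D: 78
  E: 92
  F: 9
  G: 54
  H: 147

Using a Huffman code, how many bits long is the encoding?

1592

Build the Huffman tree bottom-up:
merge C(5) and F(9): 14
merge 14 and G(54): 68
merge 68 and D(78): 146
merge B(88) and E(92): 180
merge A(119) and 146: 265
merge H(147) and 180: 327
merge 265 and 327: 592
The encoded length is the sum of every internal node's weight: 14 + 68 + 146 + 180 + 265 + 327 + 592 = 1592 bits.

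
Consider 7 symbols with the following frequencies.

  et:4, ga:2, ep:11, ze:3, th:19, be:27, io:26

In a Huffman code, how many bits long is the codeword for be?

Huffman merges, smallest pair first:
merge ga(2) and ze(3): 5
merge et(4) and 5: 9
merge 9 and ep(11): 20
merge th(19) and 20: 39
merge io(26) and be(27): 53
merge 39 and 53: 92
be's leaf is at depth 2, giving a 2-bit codeword.

2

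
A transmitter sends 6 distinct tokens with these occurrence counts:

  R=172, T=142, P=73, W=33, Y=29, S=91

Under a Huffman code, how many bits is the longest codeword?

4

Merge the two lowest-weight nodes at each step:
merge Y(29) and W(33): 62
merge 62 and P(73): 135
merge S(91) and 135: 226
merge T(142) and R(172): 314
merge 226 and 314: 540
The rarest symbols sit at the bottom; the longest codeword is 4 bits.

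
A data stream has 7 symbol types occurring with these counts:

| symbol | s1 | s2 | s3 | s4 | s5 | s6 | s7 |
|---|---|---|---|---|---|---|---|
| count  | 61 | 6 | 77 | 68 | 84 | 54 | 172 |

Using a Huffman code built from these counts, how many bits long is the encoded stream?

1370

Build the Huffman tree bottom-up:
combine s2(6), s6(54) → 60
combine 60, s1(61) → 121
combine s4(68), s3(77) → 145
combine s5(84), 121 → 205
combine 145, s7(172) → 317
combine 205, 317 → 522
Each symbol's bit-cost is frequency × depth; summing gives 1370 bits (equivalently 60 + 121 + 145 + 205 + 317 + 522).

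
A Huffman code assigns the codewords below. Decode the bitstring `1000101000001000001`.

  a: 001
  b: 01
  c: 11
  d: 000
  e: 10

eabdada

Read left to right; each codeword is recognised as soon as it completes (prefix code):
  10→e | 001→a | 01→b | 000→d | 001→a | 000→d | 001→a
Decoded message: eabdada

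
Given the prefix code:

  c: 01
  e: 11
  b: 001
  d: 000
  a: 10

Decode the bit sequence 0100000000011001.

cdddeb

Read left to right; each codeword is recognised as soon as it completes (prefix code):
  01→c | 000→d | 000→d | 000→d | 11→e | 001→b
Decoded message: cdddeb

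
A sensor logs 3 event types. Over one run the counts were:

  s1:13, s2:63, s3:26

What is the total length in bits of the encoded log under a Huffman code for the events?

Greedily combine the two least-frequent nodes:
s1(13) + s3(26) → 39
39 + s2(63) → 102
The encoded length is the sum of every internal node's weight: 39 + 102 = 141 bits.

141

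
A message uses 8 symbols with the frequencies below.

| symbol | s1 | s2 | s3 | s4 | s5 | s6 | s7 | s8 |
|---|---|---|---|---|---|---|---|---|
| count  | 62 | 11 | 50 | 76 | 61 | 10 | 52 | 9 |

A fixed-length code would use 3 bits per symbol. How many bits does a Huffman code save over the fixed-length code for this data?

Fixed-length: 3 bits × 331 symbols = 993 bits.
Huffman merges:
s8(9) + s6(10) → 19
s2(11) + 19 → 30
30 + s3(50) → 80
s7(52) + s5(61) → 113
s1(62) + s4(76) → 138
80 + 113 → 193
138 + 193 → 331
Huffman total = 19 + 30 + 80 + 113 + 138 + 193 + 331 = 904 bits.
Saving = 993 − 904 = 89 bits.

89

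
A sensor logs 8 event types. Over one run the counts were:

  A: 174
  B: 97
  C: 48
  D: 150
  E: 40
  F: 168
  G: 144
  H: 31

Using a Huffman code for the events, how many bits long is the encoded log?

Merge the two smallest weights repeatedly:
H(31) + E(40) → 71
C(48) + 71 → 119
B(97) + 119 → 216
G(144) + D(150) → 294
F(168) + A(174) → 342
216 + 294 → 510
342 + 510 → 852
Total encoded bits = sum of merged weights = 71 + 119 + 216 + 294 + 342 + 510 + 852 = 2404.

2404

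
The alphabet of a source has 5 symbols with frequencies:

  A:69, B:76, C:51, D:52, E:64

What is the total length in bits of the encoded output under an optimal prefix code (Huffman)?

727

Merge the two smallest weights repeatedly:
C(51) + D(52) → 103
E(64) + A(69) → 133
B(76) + 103 → 179
133 + 179 → 312
Each symbol's bit-cost is frequency × depth; summing gives 727 bits (equivalently 103 + 133 + 179 + 312).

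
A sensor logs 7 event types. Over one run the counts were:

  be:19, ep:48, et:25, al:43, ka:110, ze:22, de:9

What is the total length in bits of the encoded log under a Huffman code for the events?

683

Merge the two smallest weights repeatedly:
de(9) + be(19) → 28
ze(22) + et(25) → 47
28 + al(43) → 71
47 + ep(48) → 95
71 + 95 → 166
ka(110) + 166 → 276
Each symbol's bit-cost is frequency × depth; summing gives 683 bits (equivalently 28 + 47 + 71 + 95 + 166 + 276).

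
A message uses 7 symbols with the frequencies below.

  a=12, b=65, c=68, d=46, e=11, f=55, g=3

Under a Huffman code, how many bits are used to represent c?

Huffman merges, smallest pair first:
combine g(3), e(11) → 14
combine a(12), 14 → 26
combine 26, d(46) → 72
combine f(55), b(65) → 120
combine c(68), 72 → 140
combine 120, 140 → 260
c's leaf is at depth 2, giving a 2-bit codeword.

2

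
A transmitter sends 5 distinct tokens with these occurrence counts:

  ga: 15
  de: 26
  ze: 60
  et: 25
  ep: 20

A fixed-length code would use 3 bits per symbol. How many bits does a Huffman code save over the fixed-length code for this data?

120

Fixed-length: 3 bits × 146 symbols = 438 bits.
Huffman merges:
ga(15) + ep(20) → 35
et(25) + de(26) → 51
35 + 51 → 86
ze(60) + 86 → 146
Huffman total = 35 + 51 + 86 + 146 = 318 bits.
Saving = 438 − 318 = 120 bits.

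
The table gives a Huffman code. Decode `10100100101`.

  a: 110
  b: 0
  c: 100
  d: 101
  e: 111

dbbcd

Read left to right; each codeword is recognised as soon as it completes (prefix code):
  101→d | 0→b | 0→b | 100→c | 101→d
Decoded message: dbbcd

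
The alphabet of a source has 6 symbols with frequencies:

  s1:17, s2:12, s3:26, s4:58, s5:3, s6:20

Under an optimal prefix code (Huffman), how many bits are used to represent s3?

Repeatedly merge the two smallest:
combine s5(3), s2(12) → 15
combine 15, s1(17) → 32
combine s6(20), s3(26) → 46
combine 32, 46 → 78
combine s4(58), 78 → 136
s3's leaf is at depth 3, giving a 3-bit codeword.

3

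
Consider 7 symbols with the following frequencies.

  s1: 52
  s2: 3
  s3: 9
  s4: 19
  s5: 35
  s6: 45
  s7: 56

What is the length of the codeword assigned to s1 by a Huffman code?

2

Build the tree from the bottom:
combine s2(3), s3(9) → 12
combine 12, s4(19) → 31
combine 31, s5(35) → 66
combine s6(45), s1(52) → 97
combine s7(56), 66 → 122
combine 97, 122 → 219
s1's leaf is at depth 2, giving a 2-bit codeword.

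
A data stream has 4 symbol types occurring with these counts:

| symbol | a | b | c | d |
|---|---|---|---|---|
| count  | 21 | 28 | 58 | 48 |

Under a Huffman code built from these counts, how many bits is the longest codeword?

3

Merge the two lowest-weight nodes at each step:
combine a(21), b(28) → 49
combine d(48), 49 → 97
combine c(58), 97 → 155
The first pair merged (a, b) ends up deepest, at depth 3.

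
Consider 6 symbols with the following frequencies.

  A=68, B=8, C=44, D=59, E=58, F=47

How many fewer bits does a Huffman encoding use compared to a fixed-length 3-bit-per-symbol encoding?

Fixed-length: 3 bits × 284 symbols = 852 bits.
Huffman merges:
B(8) + C(44) → 52
F(47) + 52 → 99
E(58) + D(59) → 117
A(68) + 99 → 167
117 + 167 → 284
Huffman total = 52 + 99 + 117 + 167 + 284 = 719 bits.
Saving = 852 − 719 = 133 bits.

133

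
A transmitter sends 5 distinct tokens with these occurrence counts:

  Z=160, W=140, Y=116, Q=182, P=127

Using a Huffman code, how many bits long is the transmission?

Build the Huffman tree bottom-up:
merge Y(116) and P(127): 243
merge W(140) and Z(160): 300
merge Q(182) and 243: 425
merge 300 and 425: 725
The encoded length is the sum of every internal node's weight: 243 + 300 + 425 + 725 = 1693 bits.

1693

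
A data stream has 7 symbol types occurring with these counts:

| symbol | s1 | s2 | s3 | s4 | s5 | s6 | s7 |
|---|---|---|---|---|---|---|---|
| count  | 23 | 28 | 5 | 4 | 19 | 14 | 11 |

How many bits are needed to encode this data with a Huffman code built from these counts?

270

Merge the two smallest weights repeatedly:
s4(4) + s3(5) → 9
9 + s7(11) → 20
s6(14) + s5(19) → 33
20 + s1(23) → 43
s2(28) + 33 → 61
43 + 61 → 104
Total encoded bits = sum of merged weights = 9 + 20 + 33 + 43 + 61 + 104 = 270.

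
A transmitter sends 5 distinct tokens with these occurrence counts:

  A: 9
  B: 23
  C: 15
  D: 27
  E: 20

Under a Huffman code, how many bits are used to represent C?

3

Repeatedly merge the two smallest:
merge A(9) and C(15): 24
merge E(20) and B(23): 43
merge 24 and D(27): 51
merge 43 and 51: 94
The subtree containing C is merged 3 times, so code length = 3.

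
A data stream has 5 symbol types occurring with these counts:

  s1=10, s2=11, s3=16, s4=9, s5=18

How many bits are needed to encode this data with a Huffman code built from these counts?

Greedily combine the two least-frequent nodes:
combine s4(9), s1(10) → 19
combine s2(11), s3(16) → 27
combine s5(18), 19 → 37
combine 27, 37 → 64
Total encoded bits = sum of merged weights = 19 + 27 + 37 + 64 = 147.

147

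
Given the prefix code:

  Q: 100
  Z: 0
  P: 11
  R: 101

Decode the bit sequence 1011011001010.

Read left to right; each codeword is recognised as soon as it completes (prefix code):
  101→R | 101→R | 100→Q | 101→R | 0→Z
Decoded message: RRQRZ

RRQRZ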